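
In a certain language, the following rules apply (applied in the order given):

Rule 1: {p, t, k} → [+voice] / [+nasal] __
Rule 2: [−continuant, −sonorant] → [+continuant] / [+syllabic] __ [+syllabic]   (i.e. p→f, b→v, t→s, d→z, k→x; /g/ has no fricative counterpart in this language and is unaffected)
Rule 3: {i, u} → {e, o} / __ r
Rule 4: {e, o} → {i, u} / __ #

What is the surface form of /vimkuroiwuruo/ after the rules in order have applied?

vimgoroiworuu

Rule 1 (post-nasal voicing): /k/ is a voiceless stop immediately after the nasal /m/, so it voices to [g]. /vimkuroiwuruo/ → vimguroiwuruo.
Rule 2 (intervocalic spirantization): no segment meets the environment; /vimguroiwuruo/ is unchanged.
Rule 3 (pre-rhotic lowering): /u/ is a high vowel immediately before /r/, so it lowers to [o]. /u/ is a high vowel immediately before /r/, so it lowers to [o]. /vimguroiwuruo/ → vimgoroiworuo.
Rule 4 (final vowel raising): /o/ is a mid vowel in word-final position, so it raises to [u]. /vimgoroiworuo/ → vimgoroiworuu.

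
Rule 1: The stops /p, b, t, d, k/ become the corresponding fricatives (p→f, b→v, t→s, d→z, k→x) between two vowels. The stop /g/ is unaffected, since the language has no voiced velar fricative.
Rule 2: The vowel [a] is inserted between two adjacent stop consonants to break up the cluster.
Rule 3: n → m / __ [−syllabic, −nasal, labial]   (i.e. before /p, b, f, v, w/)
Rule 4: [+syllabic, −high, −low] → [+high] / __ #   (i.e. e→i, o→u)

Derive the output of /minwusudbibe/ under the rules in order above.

mimwusudabivi

Rule 1 (intervocalic spirantization): /b/ is a stop between vowels /i/ and /e/, so it spirantizes to the fricative [v]. /minwusudbibe/ → minwusudbive.
Rule 2 (stop-cluster a-epenthesis): /d/ and /b/ form a stop–stop cluster, so [a] is inserted between them. /minwusudbive/ → minwusudabive.
Rule 3 (nasal place assimilation): /n/ precedes the labial consonant /w/, so it assimilates in place to [m]. /minwusudabive/ → mimwusudabive.
Rule 4 (final vowel raising): /e/ is a mid vowel in word-final position, so it raises to [i]. /mimwusudabive/ → mimwusudabivi.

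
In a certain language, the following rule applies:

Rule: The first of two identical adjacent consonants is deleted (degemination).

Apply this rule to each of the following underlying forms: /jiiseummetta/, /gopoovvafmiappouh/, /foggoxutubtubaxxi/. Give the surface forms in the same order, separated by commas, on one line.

/jiiseummetta/: /mm/ is a geminate; the first /m/ deletes. /tt/ is a geminate; the first /t/ deletes. → [jiiseumeta].
/gopoovvafmiappouh/: /vv/ is a geminate; the first /v/ deletes. /pp/ is a geminate; the first /p/ deletes. → [gopoovafmiapouh].
/foggoxutubtubaxxi/: /gg/ is a geminate; the first /g/ deletes. /xx/ is a geminate; the first /x/ deletes. → [fogoxutubtubaxi].

jiiseumeta, gopoovafmiapouh, fogoxutubtubaxi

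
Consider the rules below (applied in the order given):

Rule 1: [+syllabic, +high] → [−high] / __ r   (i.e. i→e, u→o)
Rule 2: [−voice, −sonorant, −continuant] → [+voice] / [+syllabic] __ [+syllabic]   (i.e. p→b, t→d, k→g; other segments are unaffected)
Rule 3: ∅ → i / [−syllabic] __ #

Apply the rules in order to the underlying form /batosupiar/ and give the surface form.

Rule 1 (pre-rhotic lowering): no segment meets the environment; /batosupiar/ is unchanged.
Rule 2 (intervocalic voicing): /t/ is a voiceless stop between vowels /a/ and /o/, so it voices to [d]. /p/ is a voiceless stop between vowels /u/ and /i/, so it voices to [b]. /batosupiar/ → badosubiar.
Rule 3 (final i-epenthesis): the form ends in the consonant /r/, so [i] is inserted word-finally. /badosubiar/ → badosubiari.

badosubiari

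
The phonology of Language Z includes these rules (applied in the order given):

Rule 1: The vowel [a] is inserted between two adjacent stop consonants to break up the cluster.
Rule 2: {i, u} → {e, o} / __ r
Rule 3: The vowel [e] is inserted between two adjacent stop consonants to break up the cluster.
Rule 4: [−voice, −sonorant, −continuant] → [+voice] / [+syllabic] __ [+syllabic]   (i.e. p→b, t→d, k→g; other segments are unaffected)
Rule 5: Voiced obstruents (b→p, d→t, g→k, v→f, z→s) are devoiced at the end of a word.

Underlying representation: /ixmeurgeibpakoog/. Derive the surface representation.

Rule 1 (stop-cluster a-epenthesis): /b/ and /p/ form a stop–stop cluster, so [a] is inserted between them. /ixmeurgeibpakoog/ → ixmeurgeibapakoog.
Rule 2 (pre-rhotic lowering): /u/ is a high vowel immediately before /r/, so it lowers to [o]. /ixmeurgeibapakoog/ → ixmeorgeibapakoog.
Rule 3 (stop-cluster e-epenthesis): no segment meets the environment; /ixmeorgeibapakoog/ is unchanged.
Rule 4 (intervocalic voicing): /p/ is a voiceless stop between vowels /a/ and /a/, so it voices to [b]. /k/ is a voiceless stop between vowels /a/ and /o/, so it voices to [g]. /ixmeorgeibapakoog/ → ixmeorgeibabagoog.
Rule 5 (final devoicing): /g/ is a voiced obstruent in word-final position, so it devoices to [k]. /ixmeorgeibabagoog/ → ixmeorgeibabagook.

ixmeorgeibabagook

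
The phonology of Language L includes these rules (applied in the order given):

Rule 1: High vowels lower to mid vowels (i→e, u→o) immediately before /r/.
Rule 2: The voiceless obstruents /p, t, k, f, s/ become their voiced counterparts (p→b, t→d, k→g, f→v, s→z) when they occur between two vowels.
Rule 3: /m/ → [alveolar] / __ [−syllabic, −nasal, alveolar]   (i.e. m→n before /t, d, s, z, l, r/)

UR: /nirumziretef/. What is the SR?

Rule 1 (pre-rhotic lowering): /i/ is a high vowel immediately before /r/, so it lowers to [e]. /i/ is a high vowel immediately before /r/, so it lowers to [e]. /nirumziretef/ → nerumzeretef.
Rule 2 (intervocalic voicing): /t/ is a voiceless obstruent between vowels /e/ and /e/, so it voices to [d]. /nerumzeretef/ → nerumzeredef.
Rule 3 (nasal place assimilation): /m/ precedes the alveolar consonant /z/, so it assimilates in place to [n]. /nerumzeredef/ → nerunzeredef.

nerunzeredef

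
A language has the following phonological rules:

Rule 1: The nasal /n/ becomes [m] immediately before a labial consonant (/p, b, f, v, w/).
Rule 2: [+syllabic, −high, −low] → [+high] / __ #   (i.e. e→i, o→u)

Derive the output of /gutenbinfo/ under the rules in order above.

gutembimfu

Rule 1 (nasal place assimilation): /n/ precedes the labial consonant /b/, so it assimilates in place to [m]. /n/ precedes the labial consonant /f/, so it assimilates in place to [m]. /gutenbinfo/ → gutembimfo.
Rule 2 (final vowel raising): /o/ is a mid vowel in word-final position, so it raises to [u]. /gutembimfo/ → gutembimfu.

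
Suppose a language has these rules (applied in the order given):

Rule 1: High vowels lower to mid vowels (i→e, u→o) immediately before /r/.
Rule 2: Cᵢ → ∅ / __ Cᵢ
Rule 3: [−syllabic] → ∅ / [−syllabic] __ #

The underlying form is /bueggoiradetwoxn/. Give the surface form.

buegoeradetwox

Rule 1 (pre-rhotic lowering): /i/ is a high vowel immediately before /r/, so it lowers to [e]. /bueggoiradetwoxn/ → bueggoeradetwoxn.
Rule 2 (degemination): /gg/ is a geminate; the first /g/ deletes. /bueggoeradetwoxn/ → buegoeradetwoxn.
Rule 3 (final cluster simplification): /n/ is the second consonant of a word-final cluster /xn/, so it deletes. /buegoeradetwoxn/ → buegoeradetwox.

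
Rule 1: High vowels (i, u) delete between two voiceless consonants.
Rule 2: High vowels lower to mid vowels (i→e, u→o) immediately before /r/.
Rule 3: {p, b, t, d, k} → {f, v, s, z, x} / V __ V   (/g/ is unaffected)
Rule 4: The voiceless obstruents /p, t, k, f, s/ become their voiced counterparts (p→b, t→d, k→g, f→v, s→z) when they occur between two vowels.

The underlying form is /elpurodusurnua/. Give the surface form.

elporozuzornua

Rule 1 (high vowel syncope): no segment meets the environment; /elpurodusurnua/ is unchanged.
Rule 2 (pre-rhotic lowering): /u/ is a high vowel immediately before /r/, so it lowers to [o]. /u/ is a high vowel immediately before /r/, so it lowers to [o]. /elpurodusurnua/ → elporodusornua.
Rule 3 (intervocalic spirantization): /d/ is a stop between vowels /o/ and /u/, so it spirantizes to the fricative [z]. /elporodusornua/ → elporozusornua.
Rule 4 (intervocalic voicing): /s/ is a voiceless obstruent between vowels /u/ and /o/, so it voices to [z]. /elporozusornua/ → elporozuzornua.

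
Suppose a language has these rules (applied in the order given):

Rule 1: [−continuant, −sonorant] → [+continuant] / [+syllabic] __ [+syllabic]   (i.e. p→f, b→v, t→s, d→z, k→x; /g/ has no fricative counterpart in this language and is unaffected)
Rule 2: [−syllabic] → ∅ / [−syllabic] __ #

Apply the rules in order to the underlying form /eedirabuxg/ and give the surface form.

eeziravux

Rule 1 (intervocalic spirantization): /d/ is a stop between vowels /e/ and /i/, so it spirantizes to the fricative [z]. /b/ is a stop between vowels /a/ and /u/, so it spirantizes to the fricative [v]. /eedirabuxg/ → eeziravuxg.
Rule 2 (final cluster simplification): /g/ is the second consonant of a word-final cluster /xg/, so it deletes. /eeziravuxg/ → eeziravux.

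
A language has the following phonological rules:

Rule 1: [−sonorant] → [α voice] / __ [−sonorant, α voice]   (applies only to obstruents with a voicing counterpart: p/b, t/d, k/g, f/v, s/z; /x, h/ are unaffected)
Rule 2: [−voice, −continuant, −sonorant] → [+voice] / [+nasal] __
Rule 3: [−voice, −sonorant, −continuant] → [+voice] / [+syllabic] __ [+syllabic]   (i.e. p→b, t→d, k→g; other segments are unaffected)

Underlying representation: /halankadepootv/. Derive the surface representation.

halangadeboodv

Rule 1 (regressive voicing assimilation): /t/ precedes the voiced obstruent /v/, so it voices to [d] by assimilation. /halankadepootv/ → halankadepoodv.
Rule 2 (post-nasal voicing): /k/ is a voiceless stop immediately after the nasal /n/, so it voices to [g]. /halankadepoodv/ → halangadepoodv.
Rule 3 (intervocalic voicing): /p/ is a voiceless stop between vowels /e/ and /o/, so it voices to [b]. /halangadepoodv/ → halangadeboodv.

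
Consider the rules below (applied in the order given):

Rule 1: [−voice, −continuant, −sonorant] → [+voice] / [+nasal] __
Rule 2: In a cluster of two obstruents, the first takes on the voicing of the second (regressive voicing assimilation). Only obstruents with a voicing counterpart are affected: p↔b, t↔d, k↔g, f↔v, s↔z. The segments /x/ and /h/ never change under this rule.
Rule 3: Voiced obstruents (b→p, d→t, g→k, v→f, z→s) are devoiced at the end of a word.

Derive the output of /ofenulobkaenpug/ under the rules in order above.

Rule 1 (post-nasal voicing): /p/ is a voiceless stop immediately after the nasal /n/, so it voices to [b]. /ofenulobkaenpug/ → ofenulobkaenbug.
Rule 2 (regressive voicing assimilation): /b/ precedes the voiceless obstruent /k/, so it devoices to [p] by assimilation. /ofenulobkaenbug/ → ofenulopkaenbug.
Rule 3 (final devoicing): /g/ is a voiced obstruent in word-final position, so it devoices to [k]. /ofenulopkaenbug/ → ofenulopkaenbuk.

ofenulopkaenbuk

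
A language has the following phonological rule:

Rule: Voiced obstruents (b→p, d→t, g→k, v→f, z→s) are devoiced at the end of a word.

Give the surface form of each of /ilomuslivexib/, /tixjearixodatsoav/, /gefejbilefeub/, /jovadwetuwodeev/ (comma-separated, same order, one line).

ilomuslivexip, tixjearixodatsoaf, gefejbilefeup, jovadwetuwodeef

/ilomuslivexib/: /b/ is a voiced obstruent in word-final position, so it devoices to [p]. → [ilomuslivexip].
/tixjearixodatsoav/: /v/ is a voiced obstruent in word-final position, so it devoices to [f]. → [tixjearixodatsoaf].
/gefejbilefeub/: /b/ is a voiced obstruent in word-final position, so it devoices to [p]. → [gefejbilefeup].
/jovadwetuwodeev/: /v/ is a voiced obstruent in word-final position, so it devoices to [f]. → [jovadwetuwodeef].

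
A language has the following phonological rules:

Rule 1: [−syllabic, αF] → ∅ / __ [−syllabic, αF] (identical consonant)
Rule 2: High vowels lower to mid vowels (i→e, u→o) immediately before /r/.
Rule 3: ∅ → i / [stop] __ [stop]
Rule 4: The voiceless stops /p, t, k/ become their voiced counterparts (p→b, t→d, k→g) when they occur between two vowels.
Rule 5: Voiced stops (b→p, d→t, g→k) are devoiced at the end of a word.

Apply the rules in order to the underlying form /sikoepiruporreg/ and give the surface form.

Rule 1 (degemination): /rr/ is a geminate; the first /r/ deletes. /sikoepiruporreg/ → sikoepiruporeg.
Rule 2 (pre-rhotic lowering): /i/ is a high vowel immediately before /r/, so it lowers to [e]. /sikoepiruporeg/ → sikoeperuporeg.
Rule 3 (stop-cluster i-epenthesis): no segment meets the environment; /sikoeperuporeg/ is unchanged.
Rule 4 (intervocalic voicing): /k/ is a voiceless stop between vowels /i/ and /o/, so it voices to [g]. /p/ is a voiceless stop between vowels /e/ and /e/, so it voices to [b]. /p/ is a voiceless stop between vowels /u/ and /o/, so it voices to [b]. /sikoeperuporeg/ → sigoeberuboreg.
Rule 5 (final devoicing): /g/ is a voiced stop in word-final position, so it devoices to [k]. /sigoeberuboreg/ → sigoeberuborek.

sigoeberuborek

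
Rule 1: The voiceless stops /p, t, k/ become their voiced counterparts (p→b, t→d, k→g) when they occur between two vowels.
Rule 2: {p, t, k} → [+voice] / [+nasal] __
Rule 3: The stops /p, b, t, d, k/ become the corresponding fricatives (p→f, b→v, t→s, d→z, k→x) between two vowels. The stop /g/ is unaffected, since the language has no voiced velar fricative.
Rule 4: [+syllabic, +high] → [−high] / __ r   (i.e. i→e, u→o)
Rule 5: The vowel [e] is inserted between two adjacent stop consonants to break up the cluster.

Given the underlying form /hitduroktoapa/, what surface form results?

hitedoroketoava

Rule 1 (intervocalic voicing): /p/ is a voiceless stop between vowels /a/ and /a/, so it voices to [b]. /hitduroktoapa/ → hitduroktoaba.
Rule 2 (post-nasal voicing): no segment meets the environment; /hitduroktoaba/ is unchanged.
Rule 3 (intervocalic spirantization): /b/ is a stop between vowels /a/ and /a/, so it spirantizes to the fricative [v]. /hitduroktoaba/ → hitduroktoava.
Rule 4 (pre-rhotic lowering): /u/ is a high vowel immediately before /r/, so it lowers to [o]. /hitduroktoava/ → hitdoroktoava.
Rule 5 (stop-cluster e-epenthesis): /t/ and /d/ form a stop–stop cluster, so [e] is inserted between them. /k/ and /t/ form a stop–stop cluster, so [e] is inserted between them. /hitdoroktoava/ → hitedoroketoava.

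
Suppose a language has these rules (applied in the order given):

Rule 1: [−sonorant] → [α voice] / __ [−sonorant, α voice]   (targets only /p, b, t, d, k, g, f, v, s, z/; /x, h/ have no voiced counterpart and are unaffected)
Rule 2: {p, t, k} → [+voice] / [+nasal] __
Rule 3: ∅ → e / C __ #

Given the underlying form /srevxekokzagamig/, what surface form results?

Rule 1 (regressive voicing assimilation): /v/ precedes the voiceless obstruent /x/, so it devoices to [f] by assimilation. /k/ precedes the voiced obstruent /z/, so it voices to [g] by assimilation. /srevxekokzagamig/ → srefxekogzagamig.
Rule 2 (post-nasal voicing): no segment meets the environment; /srefxekogzagamig/ is unchanged.
Rule 3 (final e-epenthesis): the form ends in the consonant /g/, so [e] is inserted word-finally. /srefxekogzagamig/ → srefxekogzagamige.

srefxekogzagamige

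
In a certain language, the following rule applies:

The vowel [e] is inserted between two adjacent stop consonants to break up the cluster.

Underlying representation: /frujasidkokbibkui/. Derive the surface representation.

frujasidekokebibekui

/d/ and /k/ form a stop–stop cluster, so [e] is inserted between them.
/k/ and /b/ form a stop–stop cluster, so [e] is inserted between them.
/b/ and /k/ form a stop–stop cluster, so [e] is inserted between them.
Surface form: [frujasidekokebibekui].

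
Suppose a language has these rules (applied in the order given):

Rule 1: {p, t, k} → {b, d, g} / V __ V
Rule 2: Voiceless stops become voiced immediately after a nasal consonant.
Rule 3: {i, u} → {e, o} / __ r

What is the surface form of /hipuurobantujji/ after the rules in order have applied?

Rule 1 (intervocalic voicing): /p/ is a voiceless stop between vowels /i/ and /u/, so it voices to [b]. /hipuurobantujji/ → hibuurobantujji.
Rule 2 (post-nasal voicing): /t/ is a voiceless stop immediately after the nasal /n/, so it voices to [d]. /hibuurobantujji/ → hibuurobandujji.
Rule 3 (pre-rhotic lowering): /u/ is a high vowel immediately before /r/, so it lowers to [o]. /hibuurobandujji/ → hibuorobandujji.

hibuorobandujji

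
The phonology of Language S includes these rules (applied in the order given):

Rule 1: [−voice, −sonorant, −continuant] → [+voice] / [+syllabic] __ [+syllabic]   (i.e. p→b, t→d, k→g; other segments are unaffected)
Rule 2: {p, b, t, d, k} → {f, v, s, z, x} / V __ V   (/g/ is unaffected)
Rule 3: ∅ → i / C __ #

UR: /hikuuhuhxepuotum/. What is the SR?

higuuhuhxevuozumi

Rule 1 (intervocalic voicing): /k/ is a voiceless stop between vowels /i/ and /u/, so it voices to [g]. /p/ is a voiceless stop between vowels /e/ and /u/, so it voices to [b]. /t/ is a voiceless stop between vowels /o/ and /u/, so it voices to [d]. /hikuuhuhxepuotum/ → higuuhuhxebuodum.
Rule 2 (intervocalic spirantization): /b/ is a stop between vowels /e/ and /u/, so it spirantizes to the fricative [v]. /d/ is a stop between vowels /o/ and /u/, so it spirantizes to the fricative [z]. /higuuhuhxebuodum/ → higuuhuhxevuozum.
Rule 3 (final i-epenthesis): the form ends in the consonant /m/, so [i] is inserted word-finally. /higuuhuhxevuozum/ → higuuhuhxevuozumi.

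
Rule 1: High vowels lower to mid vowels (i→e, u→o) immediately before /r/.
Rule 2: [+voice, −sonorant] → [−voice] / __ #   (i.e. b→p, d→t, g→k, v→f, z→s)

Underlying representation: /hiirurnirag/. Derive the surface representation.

hierornerak

Rule 1 (pre-rhotic lowering): /i/ is a high vowel immediately before /r/, so it lowers to [e]. /u/ is a high vowel immediately before /r/, so it lowers to [o]. /i/ is a high vowel immediately before /r/, so it lowers to [e]. /hiirurnirag/ → hierornerag.
Rule 2 (final devoicing): /g/ is a voiced obstruent in word-final position, so it devoices to [k]. /hierornerag/ → hierornerak.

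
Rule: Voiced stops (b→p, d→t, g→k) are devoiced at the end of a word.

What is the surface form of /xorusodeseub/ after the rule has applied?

xorusodeseup

Scanning /xorusodeseub/: /d/ at position 7 is not in the conditioning environment; /b/ is a voiced stop in word-final position, so it devoices to [p].
Result: [xorusodeseup].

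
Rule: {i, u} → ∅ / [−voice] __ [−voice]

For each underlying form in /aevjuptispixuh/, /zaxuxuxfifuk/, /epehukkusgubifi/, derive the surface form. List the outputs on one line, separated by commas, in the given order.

aevjuptspxh, zaxxxffk, epehkksgubifi

/aevjuptispixuh/: /i/ is a high vowel flanked by voiceless consonants /t/ and /s/, so it deletes. /i/ is a high vowel flanked by voiceless consonants /p/ and /x/, so it deletes. /u/ is a high vowel flanked by voiceless consonants /x/ and /h/, so it deletes. → [aevjuptspxh].
/zaxuxuxfifuk/: /u/ is a high vowel flanked by voiceless consonants /x/ and /x/, so it deletes. /u/ is a high vowel flanked by voiceless consonants /x/ and /x/, so it deletes. /i/ is a high vowel flanked by voiceless consonants /f/ and /f/, so it deletes. /u/ is a high vowel flanked by voiceless consonants /f/ and /k/, so it deletes. → [zaxxxffk].
/epehukkusgubifi/: /u/ is a high vowel flanked by voiceless consonants /h/ and /k/, so it deletes. /u/ is a high vowel flanked by voiceless consonants /k/ and /s/, so it deletes. → [epehkksgubifi].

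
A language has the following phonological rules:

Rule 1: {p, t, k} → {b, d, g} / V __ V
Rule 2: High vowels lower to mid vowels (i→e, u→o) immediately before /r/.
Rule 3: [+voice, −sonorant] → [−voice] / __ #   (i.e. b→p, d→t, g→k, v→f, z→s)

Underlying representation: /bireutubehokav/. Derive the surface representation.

Rule 1 (intervocalic voicing): /t/ is a voiceless stop between vowels /u/ and /u/, so it voices to [d]. /k/ is a voiceless stop between vowels /o/ and /a/, so it voices to [g]. /bireutubehokav/ → bireudubehogav.
Rule 2 (pre-rhotic lowering): /i/ is a high vowel immediately before /r/, so it lowers to [e]. /bireudubehogav/ → bereudubehogav.
Rule 3 (final devoicing): /v/ is a voiced obstruent in word-final position, so it devoices to [f]. /bereudubehogav/ → bereudubehogaf.

bereudubehogaf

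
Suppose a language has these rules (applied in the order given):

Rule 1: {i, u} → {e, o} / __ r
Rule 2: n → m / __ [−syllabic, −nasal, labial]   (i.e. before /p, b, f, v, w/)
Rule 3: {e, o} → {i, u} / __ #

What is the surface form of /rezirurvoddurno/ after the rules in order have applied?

rezerorvoddornu

Rule 1 (pre-rhotic lowering): /i/ is a high vowel immediately before /r/, so it lowers to [e]. /u/ is a high vowel immediately before /r/, so it lowers to [o]. /u/ is a high vowel immediately before /r/, so it lowers to [o]. /rezirurvoddurno/ → rezerorvoddorno.
Rule 2 (nasal place assimilation): no segment meets the environment; /rezerorvoddorno/ is unchanged.
Rule 3 (final vowel raising): /o/ is a mid vowel in word-final position, so it raises to [u]. /rezerorvoddorno/ → rezerorvoddornu.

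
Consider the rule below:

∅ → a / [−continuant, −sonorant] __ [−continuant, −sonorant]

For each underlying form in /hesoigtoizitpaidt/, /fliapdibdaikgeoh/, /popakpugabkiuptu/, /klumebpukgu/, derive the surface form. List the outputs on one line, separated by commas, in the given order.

hesoigatoizitapaidat, fliapadibadaikageoh, popakapugabakiupatu, klumebapukagu

/hesoigtoizitpaidt/: /g/ and /t/ form a stop–stop cluster, so [a] is inserted between them. /t/ and /p/ form a stop–stop cluster, so [a] is inserted between them. /d/ and /t/ form a stop–stop cluster, so [a] is inserted between them. → [hesoigatoizitapaidat].
/fliapdibdaikgeoh/: /p/ and /d/ form a stop–stop cluster, so [a] is inserted between them. /b/ and /d/ form a stop–stop cluster, so [a] is inserted between them. /k/ and /g/ form a stop–stop cluster, so [a] is inserted between them. → [fliapadibadaikageoh].
/popakpugabkiuptu/: /k/ and /p/ form a stop–stop cluster, so [a] is inserted between them. /b/ and /k/ form a stop–stop cluster, so [a] is inserted between them. /p/ and /t/ form a stop–stop cluster, so [a] is inserted between them. → [popakapugabakiupatu].
/klumebpukgu/: /b/ and /p/ form a stop–stop cluster, so [a] is inserted between them. /k/ and /g/ form a stop–stop cluster, so [a] is inserted between them. → [klumebapukagu].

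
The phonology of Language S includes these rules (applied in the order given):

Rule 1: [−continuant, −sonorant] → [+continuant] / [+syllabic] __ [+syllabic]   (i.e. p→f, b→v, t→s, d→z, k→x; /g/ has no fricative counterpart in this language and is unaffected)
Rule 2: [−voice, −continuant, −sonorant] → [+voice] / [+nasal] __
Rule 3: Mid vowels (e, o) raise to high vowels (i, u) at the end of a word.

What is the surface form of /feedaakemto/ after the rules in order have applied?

feezaaxemdu

Rule 1 (intervocalic spirantization): /d/ is a stop between vowels /e/ and /a/, so it spirantizes to the fricative [z]. /k/ is a stop between vowels /a/ and /e/, so it spirantizes to the fricative [x]. /feedaakemto/ → feezaaxemto.
Rule 2 (post-nasal voicing): /t/ is a voiceless stop immediately after the nasal /m/, so it voices to [d]. /feezaaxemto/ → feezaaxemdo.
Rule 3 (final vowel raising): /o/ is a mid vowel in word-final position, so it raises to [u]. /feezaaxemdo/ → feezaaxemdu.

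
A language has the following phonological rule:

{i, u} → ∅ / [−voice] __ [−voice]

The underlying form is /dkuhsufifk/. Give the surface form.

/u/ is a high vowel flanked by voiceless consonants /k/ and /h/, so it deletes.
/u/ is a high vowel flanked by voiceless consonants /s/ and /f/, so it deletes.
/i/ is a high vowel flanked by voiceless consonants /f/ and /f/, so it deletes.
Surface form: [dkhsffk].

dkhsffk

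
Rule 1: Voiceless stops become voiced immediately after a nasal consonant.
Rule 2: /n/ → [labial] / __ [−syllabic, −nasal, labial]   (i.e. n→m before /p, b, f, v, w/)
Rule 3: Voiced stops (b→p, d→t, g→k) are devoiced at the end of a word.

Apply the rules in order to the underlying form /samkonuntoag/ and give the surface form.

samgonundoak

Rule 1 (post-nasal voicing): /k/ is a voiceless stop immediately after the nasal /m/, so it voices to [g]. /t/ is a voiceless stop immediately after the nasal /n/, so it voices to [d]. /samkonuntoag/ → samgonundoag.
Rule 2 (nasal place assimilation): no segment meets the environment; /samgonundoag/ is unchanged.
Rule 3 (final devoicing): /g/ is a voiced stop in word-final position, so it devoices to [k]. /samgonundoag/ → samgonundoak.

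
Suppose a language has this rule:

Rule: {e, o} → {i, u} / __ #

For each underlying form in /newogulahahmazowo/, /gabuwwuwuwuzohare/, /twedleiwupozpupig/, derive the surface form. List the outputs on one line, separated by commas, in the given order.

/newogulahahmazowo/: /o/ is a mid vowel in word-final position, so it raises to [u]. → [newogulahahmazowu].
/gabuwwuwuwuzohare/: /e/ is a mid vowel in word-final position, so it raises to [i]. → [gabuwwuwuwuzohari].
/twedleiwupozpupig/: the rule's environment is not met; surfaces unchanged as [twedleiwupozpupig].

newogulahahmazowu, gabuwwuwuwuzohari, twedleiwupozpupig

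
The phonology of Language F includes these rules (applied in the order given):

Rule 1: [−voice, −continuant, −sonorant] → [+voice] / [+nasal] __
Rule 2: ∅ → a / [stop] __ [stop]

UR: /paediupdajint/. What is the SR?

Rule 1 (post-nasal voicing): /t/ is a voiceless stop immediately after the nasal /n/, so it voices to [d]. /paediupdajint/ → paediupdajind.
Rule 2 (stop-cluster a-epenthesis): /p/ and /d/ form a stop–stop cluster, so [a] is inserted between them. /paediupdajind/ → paediupadajind.

paediupadajind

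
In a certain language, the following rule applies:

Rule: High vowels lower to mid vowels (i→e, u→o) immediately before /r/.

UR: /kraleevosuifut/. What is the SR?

No segment of /kraleevosuifut/ meets the structural description of the rule, so the form surfaces unchanged.

kraleevosuifut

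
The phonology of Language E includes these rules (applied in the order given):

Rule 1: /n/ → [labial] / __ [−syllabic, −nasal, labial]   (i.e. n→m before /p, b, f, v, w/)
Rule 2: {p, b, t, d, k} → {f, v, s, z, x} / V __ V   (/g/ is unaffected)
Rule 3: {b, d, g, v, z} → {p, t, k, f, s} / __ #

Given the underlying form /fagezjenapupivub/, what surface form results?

Rule 1 (nasal place assimilation): no segment meets the environment; /fagezjenapupivub/ is unchanged.
Rule 2 (intervocalic spirantization): /p/ is a stop between vowels /a/ and /u/, so it spirantizes to the fricative [f]. /p/ is a stop between vowels /u/ and /i/, so it spirantizes to the fricative [f]. /fagezjenapupivub/ → fagezjenafufivub.
Rule 3 (final devoicing): /b/ is a voiced obstruent in word-final position, so it devoices to [p]. /fagezjenafufivub/ → fagezjenafufivup.

fagezjenafufivup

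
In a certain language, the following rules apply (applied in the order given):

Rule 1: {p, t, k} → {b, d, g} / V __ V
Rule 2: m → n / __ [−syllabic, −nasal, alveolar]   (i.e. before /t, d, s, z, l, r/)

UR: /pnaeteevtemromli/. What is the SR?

Rule 1 (intervocalic voicing): /t/ is a voiceless stop between vowels /e/ and /e/, so it voices to [d]. /pnaeteevtemromli/ → pnaedeevtemromli.
Rule 2 (nasal place assimilation): /m/ precedes the alveolar consonant /r/, so it assimilates in place to [n]. /m/ precedes the alveolar consonant /l/, so it assimilates in place to [n]. /pnaedeevtemromli/ → pnaedeevtenronli.

pnaedeevtenronli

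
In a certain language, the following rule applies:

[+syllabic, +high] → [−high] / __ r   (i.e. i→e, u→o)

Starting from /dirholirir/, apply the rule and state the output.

derholerer

/i/ is a high vowel immediately before /r/, so it lowers to [e].
/i/ is a high vowel immediately before /r/, so it lowers to [e].
/i/ is a high vowel immediately before /r/, so it lowers to [e].
Surface form: [derholerer].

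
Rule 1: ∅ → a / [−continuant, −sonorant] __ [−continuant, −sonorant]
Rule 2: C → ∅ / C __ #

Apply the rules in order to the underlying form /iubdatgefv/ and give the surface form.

Rule 1 (stop-cluster a-epenthesis): /b/ and /d/ form a stop–stop cluster, so [a] is inserted between them. /t/ and /g/ form a stop–stop cluster, so [a] is inserted between them. /iubdatgefv/ → iubadatagefv.
Rule 2 (final cluster simplification): /v/ is the second consonant of a word-final cluster /fv/, so it deletes. /iubadatagefv/ → iubadatagef.

iubadatagef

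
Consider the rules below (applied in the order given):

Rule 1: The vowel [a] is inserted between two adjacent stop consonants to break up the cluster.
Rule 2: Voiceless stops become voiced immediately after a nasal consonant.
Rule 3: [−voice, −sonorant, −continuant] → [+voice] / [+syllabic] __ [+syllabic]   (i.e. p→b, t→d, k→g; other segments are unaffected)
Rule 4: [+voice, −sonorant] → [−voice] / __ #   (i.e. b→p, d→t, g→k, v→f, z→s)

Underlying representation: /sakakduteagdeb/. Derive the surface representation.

sagagadudeagadep

Rule 1 (stop-cluster a-epenthesis): /k/ and /d/ form a stop–stop cluster, so [a] is inserted between them. /g/ and /d/ form a stop–stop cluster, so [a] is inserted between them. /sakakduteagdeb/ → sakakaduteagadeb.
Rule 2 (post-nasal voicing): no segment meets the environment; /sakakaduteagadeb/ is unchanged.
Rule 3 (intervocalic voicing): /k/ is a voiceless stop between vowels /a/ and /a/, so it voices to [g]. /k/ is a voiceless stop between vowels /a/ and /a/, so it voices to [g]. /t/ is a voiceless stop between vowels /u/ and /e/, so it voices to [d]. /sakakaduteagadeb/ → sagagadudeagadeb.
Rule 4 (final devoicing): /b/ is a voiced obstruent in word-final position, so it devoices to [p]. /sagagadudeagadeb/ → sagagadudeagadep.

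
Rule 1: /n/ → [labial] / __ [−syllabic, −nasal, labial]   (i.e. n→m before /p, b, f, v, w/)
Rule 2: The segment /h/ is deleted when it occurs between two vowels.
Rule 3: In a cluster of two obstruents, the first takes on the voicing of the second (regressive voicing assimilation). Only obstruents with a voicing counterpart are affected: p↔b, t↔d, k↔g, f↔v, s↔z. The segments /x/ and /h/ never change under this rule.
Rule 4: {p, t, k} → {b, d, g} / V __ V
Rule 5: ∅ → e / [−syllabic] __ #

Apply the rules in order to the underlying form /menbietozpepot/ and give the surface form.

Rule 1 (nasal place assimilation): /n/ precedes the labial consonant /b/, so it assimilates in place to [m]. /menbietozpepot/ → membietozpepot.
Rule 2 (intervocalic h-deletion): no segment meets the environment; /membietozpepot/ is unchanged.
Rule 3 (regressive voicing assimilation): /z/ precedes the voiceless obstruent /p/, so it devoices to [s] by assimilation. /membietozpepot/ → membietospepot.
Rule 4 (intervocalic voicing): /t/ is a voiceless stop between vowels /e/ and /o/, so it voices to [d]. /p/ is a voiceless stop between vowels /e/ and /o/, so it voices to [b]. /membietospepot/ → membiedospebot.
Rule 5 (final e-epenthesis): the form ends in the consonant /t/, so [e] is inserted word-finally. /membiedospebot/ → membiedospebote.

membiedospebote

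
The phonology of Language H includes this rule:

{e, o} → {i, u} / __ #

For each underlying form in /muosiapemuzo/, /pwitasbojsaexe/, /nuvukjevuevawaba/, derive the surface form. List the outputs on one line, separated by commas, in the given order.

muosiapemuzu, pwitasbojsaexi, nuvukjevuevawaba

/muosiapemuzo/: /o/ is a mid vowel in word-final position, so it raises to [u]. → [muosiapemuzu].
/pwitasbojsaexe/: /e/ is a mid vowel in word-final position, so it raises to [i]. → [pwitasbojsaexi].
/nuvukjevuevawaba/: the rule's environment is not met; surfaces unchanged as [nuvukjevuevawaba].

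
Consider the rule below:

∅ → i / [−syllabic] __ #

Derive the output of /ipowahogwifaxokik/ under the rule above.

ipowahogwifaxokiki

the form ends in the consonant /k/, so [i] is inserted word-finally.
Surface form: [ipowahogwifaxokiki].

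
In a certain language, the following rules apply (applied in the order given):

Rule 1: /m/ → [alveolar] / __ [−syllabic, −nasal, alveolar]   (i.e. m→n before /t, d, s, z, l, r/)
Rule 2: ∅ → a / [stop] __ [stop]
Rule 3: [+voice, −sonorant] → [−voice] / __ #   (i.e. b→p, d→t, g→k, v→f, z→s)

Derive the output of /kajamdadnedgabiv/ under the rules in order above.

kajandadnedagabif

Rule 1 (nasal place assimilation): /m/ precedes the alveolar consonant /d/, so it assimilates in place to [n]. /kajamdadnedgabiv/ → kajandadnedgabiv.
Rule 2 (stop-cluster a-epenthesis): /d/ and /g/ form a stop–stop cluster, so [a] is inserted between them. /kajandadnedgabiv/ → kajandadnedagabiv.
Rule 3 (final devoicing): /v/ is a voiced obstruent in word-final position, so it devoices to [f]. /kajandadnedagabiv/ → kajandadnedagabif.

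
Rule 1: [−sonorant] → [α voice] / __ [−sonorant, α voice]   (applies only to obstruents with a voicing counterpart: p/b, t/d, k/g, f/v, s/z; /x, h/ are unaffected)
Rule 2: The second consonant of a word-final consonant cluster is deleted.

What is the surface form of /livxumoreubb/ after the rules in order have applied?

lifxumoreub

Rule 1 (regressive voicing assimilation): /v/ precedes the voiceless obstruent /x/, so it devoices to [f] by assimilation. /livxumoreubb/ → lifxumoreubb.
Rule 2 (final cluster simplification): /b/ is the second consonant of a word-final cluster /bb/, so it deletes. /lifxumoreubb/ → lifxumoreub.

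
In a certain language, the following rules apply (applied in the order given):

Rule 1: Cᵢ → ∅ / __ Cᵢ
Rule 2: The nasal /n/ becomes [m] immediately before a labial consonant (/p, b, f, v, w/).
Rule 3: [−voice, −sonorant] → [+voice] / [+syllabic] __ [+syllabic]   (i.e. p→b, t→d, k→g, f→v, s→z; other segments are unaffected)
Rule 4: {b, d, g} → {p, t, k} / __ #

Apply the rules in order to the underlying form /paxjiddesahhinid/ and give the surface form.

paxjidezahinit

Rule 1 (degemination): /dd/ is a geminate; the first /d/ deletes. /hh/ is a geminate; the first /h/ deletes. /paxjiddesahhinid/ → paxjidesahinid.
Rule 2 (nasal place assimilation): no segment meets the environment; /paxjidesahinid/ is unchanged.
Rule 3 (intervocalic voicing): /s/ is a voiceless obstruent between vowels /e/ and /a/, so it voices to [z]. /paxjidesahinid/ → paxjidezahinid.
Rule 4 (final devoicing): /d/ is a voiced stop in word-final position, so it devoices to [t]. /paxjidezahinid/ → paxjidezahinit.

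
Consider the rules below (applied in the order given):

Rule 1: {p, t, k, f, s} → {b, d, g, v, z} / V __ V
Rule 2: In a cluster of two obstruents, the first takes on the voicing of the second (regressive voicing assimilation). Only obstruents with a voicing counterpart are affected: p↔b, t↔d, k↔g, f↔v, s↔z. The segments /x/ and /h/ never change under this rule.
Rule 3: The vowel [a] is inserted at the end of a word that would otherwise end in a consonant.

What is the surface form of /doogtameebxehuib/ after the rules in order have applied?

Rule 1 (intervocalic voicing): no segment meets the environment; /doogtameebxehuib/ is unchanged.
Rule 2 (regressive voicing assimilation): /g/ precedes the voiceless obstruent /t/, so it devoices to [k] by assimilation. /b/ precedes the voiceless obstruent /x/, so it devoices to [p] by assimilation. /doogtameebxehuib/ → dooktameepxehuib.
Rule 3 (final a-epenthesis): the form ends in the consonant /b/, so [a] is inserted word-finally. /dooktameepxehuib/ → dooktameepxehuiba.

dooktameepxehuiba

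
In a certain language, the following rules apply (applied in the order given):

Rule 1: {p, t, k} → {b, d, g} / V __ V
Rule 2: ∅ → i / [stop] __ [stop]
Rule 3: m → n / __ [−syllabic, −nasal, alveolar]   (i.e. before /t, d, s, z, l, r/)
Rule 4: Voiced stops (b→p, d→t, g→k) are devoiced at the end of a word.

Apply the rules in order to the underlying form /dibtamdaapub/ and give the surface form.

Rule 1 (intervocalic voicing): /p/ is a voiceless stop between vowels /a/ and /u/, so it voices to [b]. /dibtamdaapub/ → dibtamdaabub.
Rule 2 (stop-cluster i-epenthesis): /b/ and /t/ form a stop–stop cluster, so [i] is inserted between them. /dibtamdaabub/ → dibitamdaabub.
Rule 3 (nasal place assimilation): /m/ precedes the alveolar consonant /d/, so it assimilates in place to [n]. /dibitamdaabub/ → dibitandaabub.
Rule 4 (final devoicing): /b/ is a voiced stop in word-final position, so it devoices to [p]. /dibitandaabub/ → dibitandaabup.

dibitandaabup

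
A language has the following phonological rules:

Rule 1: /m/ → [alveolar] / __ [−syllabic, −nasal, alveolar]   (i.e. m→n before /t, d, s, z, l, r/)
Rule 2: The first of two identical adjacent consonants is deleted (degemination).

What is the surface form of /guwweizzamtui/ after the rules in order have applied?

guweizantui

Rule 1 (nasal place assimilation): /m/ precedes the alveolar consonant /t/, so it assimilates in place to [n]. /guwweizzamtui/ → guwweizzantui.
Rule 2 (degemination): /ww/ is a geminate; the first /w/ deletes. /zz/ is a geminate; the first /z/ deletes. /guwweizzantui/ → guweizantui.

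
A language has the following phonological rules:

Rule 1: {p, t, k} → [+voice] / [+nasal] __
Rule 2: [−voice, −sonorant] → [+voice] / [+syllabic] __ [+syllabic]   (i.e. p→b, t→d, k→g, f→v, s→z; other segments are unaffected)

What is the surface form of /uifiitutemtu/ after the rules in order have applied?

uiviidudemdu

Rule 1 (post-nasal voicing): /t/ is a voiceless stop immediately after the nasal /m/, so it voices to [d]. /uifiitutemtu/ → uifiitutemdu.
Rule 2 (intervocalic voicing): /f/ is a voiceless obstruent between vowels /i/ and /i/, so it voices to [v]. /t/ is a voiceless obstruent between vowels /i/ and /u/, so it voices to [d]. /t/ is a voiceless obstruent between vowels /u/ and /e/, so it voices to [d]. /uifiitutemdu/ → uiviidudemdu.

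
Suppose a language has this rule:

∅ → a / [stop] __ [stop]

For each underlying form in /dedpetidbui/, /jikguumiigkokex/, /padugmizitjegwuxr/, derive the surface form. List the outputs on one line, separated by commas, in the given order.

dedapetidabui, jikaguumiigakokex, padugmizitjegwuxr

/dedpetidbui/: /d/ and /p/ form a stop–stop cluster, so [a] is inserted between them. /d/ and /b/ form a stop–stop cluster, so [a] is inserted between them. → [dedapetidabui].
/jikguumiigkokex/: /k/ and /g/ form a stop–stop cluster, so [a] is inserted between them. /g/ and /k/ form a stop–stop cluster, so [a] is inserted between them. → [jikaguumiigakokex].
/padugmizitjegwuxr/: the rule's environment is not met; surfaces unchanged as [padugmizitjegwuxr].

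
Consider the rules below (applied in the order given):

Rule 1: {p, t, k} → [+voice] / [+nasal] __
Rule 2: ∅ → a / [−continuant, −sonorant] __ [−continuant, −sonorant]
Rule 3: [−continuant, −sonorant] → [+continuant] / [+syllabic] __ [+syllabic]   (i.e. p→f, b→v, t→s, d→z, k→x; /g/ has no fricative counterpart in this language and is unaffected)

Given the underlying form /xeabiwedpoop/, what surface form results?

xeaviwezafoop

Rule 1 (post-nasal voicing): no segment meets the environment; /xeabiwedpoop/ is unchanged.
Rule 2 (stop-cluster a-epenthesis): /d/ and /p/ form a stop–stop cluster, so [a] is inserted between them. /xeabiwedpoop/ → xeabiwedapoop.
Rule 3 (intervocalic spirantization): /b/ is a stop between vowels /a/ and /i/, so it spirantizes to the fricative [v]. /d/ is a stop between vowels /e/ and /a/, so it spirantizes to the fricative [z]. /p/ is a stop between vowels /a/ and /o/, so it spirantizes to the fricative [f]. /xeabiwedapoop/ → xeaviwezafoop.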